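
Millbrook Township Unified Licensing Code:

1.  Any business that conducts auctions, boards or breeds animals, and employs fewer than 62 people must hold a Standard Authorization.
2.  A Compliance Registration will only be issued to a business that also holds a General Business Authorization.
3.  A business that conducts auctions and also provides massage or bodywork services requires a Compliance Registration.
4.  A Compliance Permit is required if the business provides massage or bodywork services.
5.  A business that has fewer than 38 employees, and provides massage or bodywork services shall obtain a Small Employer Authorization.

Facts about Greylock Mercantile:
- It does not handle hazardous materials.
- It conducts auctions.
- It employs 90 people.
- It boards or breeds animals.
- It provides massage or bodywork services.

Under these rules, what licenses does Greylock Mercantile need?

1. conducts auctions; boards or breeds animals; employees 90 ≥ 62 → Standard Authorization not required.
2. Compliance Registration is required → General Business Authorization also required.
3. conducts auctions; provides massage or bodywork services → Compliance Registration required.
4. provides massage or bodywork services → Compliance Permit required.
5. employees 90 ≥ 38; provides massage or bodywork services → Small Employer Authorization not required.

Compliance Permit, Compliance Registration, General Business Authorization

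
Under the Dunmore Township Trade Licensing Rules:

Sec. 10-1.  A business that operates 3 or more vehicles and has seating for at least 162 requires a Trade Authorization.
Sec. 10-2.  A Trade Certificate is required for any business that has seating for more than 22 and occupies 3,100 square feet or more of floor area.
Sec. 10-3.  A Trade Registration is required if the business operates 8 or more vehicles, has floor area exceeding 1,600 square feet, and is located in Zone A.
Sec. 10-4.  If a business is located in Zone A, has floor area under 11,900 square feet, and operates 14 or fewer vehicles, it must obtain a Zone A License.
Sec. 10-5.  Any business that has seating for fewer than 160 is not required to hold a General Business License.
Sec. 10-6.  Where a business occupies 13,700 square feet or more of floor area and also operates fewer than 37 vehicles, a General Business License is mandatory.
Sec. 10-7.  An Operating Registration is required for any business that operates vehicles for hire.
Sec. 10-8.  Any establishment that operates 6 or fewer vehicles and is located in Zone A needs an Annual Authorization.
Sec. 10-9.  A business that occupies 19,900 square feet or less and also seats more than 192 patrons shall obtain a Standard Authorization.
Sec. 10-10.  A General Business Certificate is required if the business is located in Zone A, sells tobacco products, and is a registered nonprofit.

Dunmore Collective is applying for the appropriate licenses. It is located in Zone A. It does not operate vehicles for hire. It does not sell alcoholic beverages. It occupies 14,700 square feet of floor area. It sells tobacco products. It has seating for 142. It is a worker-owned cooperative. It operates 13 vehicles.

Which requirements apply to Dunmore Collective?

Trade Certificate, Trade Registration

Sec. 10-1. vehicles 13 ≥ 3; seating 142 < 162 → Trade Authorization not required.
Sec. 10-2. seating 142 > 22; floor area 14,700 square feet ≥ 3,100 square feet → Trade Certificate required.
Sec. 10-3. vehicles 13 ≥ 8; floor area 14,700 square feet > 1,600 square feet; is located in Zone A → Trade Registration required.
Sec. 10-4. is located in Zone A; floor area 14,700 square feet ≥ 11,900 square feet; vehicles 13 ≤ 14 → Zone A License not required.
Sec. 10-5. seating 142 < 160 → exempt from General Business License.
Sec. 10-6. floor area 14,700 square feet ≥ 13,700 square feet; vehicles 13 < 37 → General Business License required.
Sec. 10-7. does not operate vehicles for hire → Operating Registration not required.
Sec. 10-8. vehicles 13 > 6; is located in Zone A → Annual Authorization not required.
Sec. 10-9. floor area 14,700 square feet ≤ 19,900 square feet; seating 142 ≤ 192 → Standard Authorization not required.
Sec. 10-10. is located in Zone A; sells tobacco products; is a worker-owned cooperative (not: is a registered nonprofit) → General Business Certificate not required.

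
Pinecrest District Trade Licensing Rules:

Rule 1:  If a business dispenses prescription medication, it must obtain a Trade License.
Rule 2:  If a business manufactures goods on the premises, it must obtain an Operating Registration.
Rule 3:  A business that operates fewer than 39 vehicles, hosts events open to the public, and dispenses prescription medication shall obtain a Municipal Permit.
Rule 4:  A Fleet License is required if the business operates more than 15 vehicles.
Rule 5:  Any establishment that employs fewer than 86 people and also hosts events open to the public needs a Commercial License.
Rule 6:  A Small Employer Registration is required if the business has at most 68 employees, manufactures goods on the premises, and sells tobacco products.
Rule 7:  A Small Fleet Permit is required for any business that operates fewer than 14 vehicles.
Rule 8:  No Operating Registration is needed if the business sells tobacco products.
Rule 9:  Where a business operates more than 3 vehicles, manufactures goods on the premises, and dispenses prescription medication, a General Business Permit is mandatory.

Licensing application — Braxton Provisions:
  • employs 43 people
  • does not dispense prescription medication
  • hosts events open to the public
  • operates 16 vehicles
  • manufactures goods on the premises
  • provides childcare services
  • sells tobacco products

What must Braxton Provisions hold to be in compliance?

Commercial License, Fleet License, Small Employer Registration

Rule 1: does not dispense prescription medication → Trade License not required.
Rule 2: manufactures goods on the premises → Operating Registration required.
Rule 3: vehicles 16 < 39; hosts events open to the public; does not dispense prescription medication → Municipal Permit not required.
Rule 4: vehicles 16 > 15 → Fleet License required.
Rule 5: employees 43 < 86; hosts events open to the public → Commercial License required.
Rule 6: employees 43 ≤ 68; manufactures goods on the premises; sells tobacco products → Small Employer Registration required.
Rule 7: vehicles 16 ≥ 14 → Small Fleet Permit not required.
Rule 8: sells tobacco products → exempt from Operating Registration.
Rule 9: vehicles 16 > 3; manufactures goods on the premises; does not dispense prescription medication → General Business Permit not required.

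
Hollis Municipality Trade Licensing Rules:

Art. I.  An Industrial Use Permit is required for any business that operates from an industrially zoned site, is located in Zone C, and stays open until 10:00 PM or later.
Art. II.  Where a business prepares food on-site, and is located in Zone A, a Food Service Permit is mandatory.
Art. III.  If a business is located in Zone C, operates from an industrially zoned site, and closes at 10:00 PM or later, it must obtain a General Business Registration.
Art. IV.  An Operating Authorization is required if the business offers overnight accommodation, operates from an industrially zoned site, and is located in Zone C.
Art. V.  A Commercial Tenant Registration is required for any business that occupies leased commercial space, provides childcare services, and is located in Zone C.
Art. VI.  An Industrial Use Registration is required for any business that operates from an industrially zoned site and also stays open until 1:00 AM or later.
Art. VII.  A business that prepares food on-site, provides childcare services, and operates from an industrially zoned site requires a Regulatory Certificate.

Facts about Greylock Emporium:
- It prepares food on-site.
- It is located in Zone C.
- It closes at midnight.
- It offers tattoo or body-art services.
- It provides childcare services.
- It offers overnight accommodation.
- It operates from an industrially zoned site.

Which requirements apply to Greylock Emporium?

General Business Registration, Industrial Use Permit, Operating Authorization, Regulatory Certificate

Art. I. operates from an industrially zoned site; is located in Zone C; closes midnight, after 10:00 PM → Industrial Use Permit required.
Art. II. prepares food on-site; is located in Zone C (not: is located in Zone A) → Food Service Permit not required.
Art. III. is located in Zone C; operates from an industrially zoned site; closes midnight, after 10:00 PM → General Business Registration required.
Art. IV. offers overnight accommodation; operates from an industrially zoned site; is located in Zone C → Operating Authorization required.
Art. V. operates from an industrially zoned site (not: occupies leased commercial space); provides childcare services; is located in Zone C → Commercial Tenant Registration not required.
Art. VI. operates from an industrially zoned site; closes midnight, at/before 1:00 AM → Industrial Use Registration not required.
Art. VII. prepares food on-site; provides childcare services; operates from an industrially zoned site → Regulatory Certificate required.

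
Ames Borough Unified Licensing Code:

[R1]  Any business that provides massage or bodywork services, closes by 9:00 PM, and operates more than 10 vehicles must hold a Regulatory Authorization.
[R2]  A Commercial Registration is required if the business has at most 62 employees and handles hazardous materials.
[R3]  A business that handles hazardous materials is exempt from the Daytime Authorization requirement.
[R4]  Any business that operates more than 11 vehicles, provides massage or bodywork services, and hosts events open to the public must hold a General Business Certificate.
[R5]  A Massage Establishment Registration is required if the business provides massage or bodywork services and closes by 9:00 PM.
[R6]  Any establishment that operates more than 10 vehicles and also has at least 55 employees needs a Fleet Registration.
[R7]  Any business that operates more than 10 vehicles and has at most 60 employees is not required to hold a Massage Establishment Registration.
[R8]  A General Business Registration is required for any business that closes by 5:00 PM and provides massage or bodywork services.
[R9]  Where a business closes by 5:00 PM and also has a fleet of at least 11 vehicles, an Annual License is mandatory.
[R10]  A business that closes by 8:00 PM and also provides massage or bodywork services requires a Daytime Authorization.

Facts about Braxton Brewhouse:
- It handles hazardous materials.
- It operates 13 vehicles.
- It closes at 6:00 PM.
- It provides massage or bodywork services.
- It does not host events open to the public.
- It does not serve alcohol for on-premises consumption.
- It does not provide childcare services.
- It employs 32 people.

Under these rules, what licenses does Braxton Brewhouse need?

[R1] provides massage or bodywork services; closes 6:00 PM, at/before 9:00 PM; vehicles 13 > 10 → Regulatory Authorization required.
[R2] employees 32 ≤ 62; handles hazardous materials → Commercial Registration required.
[R3] handles hazardous materials → exempt from Daytime Authorization.
[R4] vehicles 13 > 11; provides massage or bodywork services; does not host events open to the public → General Business Certificate not required.
[R5] provides massage or bodywork services; closes 6:00 PM, at/before 9:00 PM → Massage Establishment Registration required.
[R6] vehicles 13 > 10; employees 32 < 55 → Fleet Registration not required.
[R7] vehicles 13 > 10; employees 32 ≤ 60 → exempt from Massage Establishment Registration.
[R8] closes 6:00 PM, after 5:00 PM; provides massage or bodywork services → General Business Registration not required.
[R9] closes 6:00 PM, after 5:00 PM; vehicles 13 ≥ 11 → Annual License not required.
[R10] closes 6:00 PM, at/before 8:00 PM; provides massage or bodywork services → Daytime Authorization required.

Commercial Registration, Regulatory Authorization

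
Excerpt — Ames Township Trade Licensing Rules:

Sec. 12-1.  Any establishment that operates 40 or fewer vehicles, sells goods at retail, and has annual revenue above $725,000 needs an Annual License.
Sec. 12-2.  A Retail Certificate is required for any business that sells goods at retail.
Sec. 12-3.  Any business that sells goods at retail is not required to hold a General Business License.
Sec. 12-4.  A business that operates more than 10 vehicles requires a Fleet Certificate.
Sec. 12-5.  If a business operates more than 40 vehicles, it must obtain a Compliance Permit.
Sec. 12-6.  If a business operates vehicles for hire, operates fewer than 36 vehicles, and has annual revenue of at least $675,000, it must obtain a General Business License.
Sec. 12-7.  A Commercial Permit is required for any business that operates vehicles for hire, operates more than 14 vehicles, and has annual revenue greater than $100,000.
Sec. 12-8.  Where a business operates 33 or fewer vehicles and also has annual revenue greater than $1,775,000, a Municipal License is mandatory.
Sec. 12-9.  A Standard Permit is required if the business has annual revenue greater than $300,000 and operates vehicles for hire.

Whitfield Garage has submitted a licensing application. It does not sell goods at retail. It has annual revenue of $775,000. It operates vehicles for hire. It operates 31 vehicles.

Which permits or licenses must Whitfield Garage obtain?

Commercial Permit, Fleet Certificate, General Business License, Standard Permit

Sec. 12-1. vehicles 31 ≤ 40; does not sell goods at retail; revenue $775,000 > $725,000 → Annual License not required.
Sec. 12-2. does not sell goods at retail → Retail Certificate not required.
Sec. 12-3. does not sell goods at retail → General Business License exemption does not apply.
Sec. 12-4. vehicles 31 > 10 → Fleet Certificate required.
Sec. 12-5. vehicles 31 ≤ 40 → Compliance Permit not required.
Sec. 12-6. operates vehicles for hire; vehicles 31 < 36; revenue $775,000 ≥ $675,000 → General Business License required.
Sec. 12-7. operates vehicles for hire; vehicles 31 > 14; revenue $775,000 > $100,000 → Commercial Permit required.
Sec. 12-8. vehicles 31 ≤ 33; revenue $775,000 ≤ $1,775,000 → Municipal License not required.
Sec. 12-9. revenue $775,000 > $300,000; operates vehicles for hire → Standard Permit required.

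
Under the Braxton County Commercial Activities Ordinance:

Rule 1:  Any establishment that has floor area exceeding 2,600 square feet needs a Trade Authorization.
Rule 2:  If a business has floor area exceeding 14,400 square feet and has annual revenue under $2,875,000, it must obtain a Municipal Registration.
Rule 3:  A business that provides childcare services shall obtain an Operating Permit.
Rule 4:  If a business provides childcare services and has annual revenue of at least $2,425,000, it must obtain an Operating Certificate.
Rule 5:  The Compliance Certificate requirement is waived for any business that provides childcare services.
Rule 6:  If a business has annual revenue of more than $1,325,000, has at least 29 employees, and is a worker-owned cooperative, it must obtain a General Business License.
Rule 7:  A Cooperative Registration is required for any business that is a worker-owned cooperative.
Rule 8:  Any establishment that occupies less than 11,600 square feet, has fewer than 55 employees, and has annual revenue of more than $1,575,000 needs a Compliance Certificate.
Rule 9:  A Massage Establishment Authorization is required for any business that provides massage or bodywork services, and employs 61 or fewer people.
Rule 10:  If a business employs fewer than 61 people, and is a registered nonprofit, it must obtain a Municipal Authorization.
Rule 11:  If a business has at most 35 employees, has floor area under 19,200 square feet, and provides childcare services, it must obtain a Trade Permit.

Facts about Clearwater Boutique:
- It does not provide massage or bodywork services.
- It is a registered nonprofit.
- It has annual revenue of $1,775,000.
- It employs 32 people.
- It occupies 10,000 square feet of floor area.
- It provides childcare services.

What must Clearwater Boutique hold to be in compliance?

Municipal Authorization, Operating Permit, Trade Authorization, Trade Permit

Rule 1: floor area 10,000 square feet > 2,600 square feet → Trade Authorization required.
Rule 2: floor area 10,000 square feet ≤ 14,400 square feet; revenue $1,775,000 < $2,875,000 → Municipal Registration not required.
Rule 3: provides childcare services → Operating Permit required.
Rule 4: provides childcare services; revenue $1,775,000 < $2,425,000 → Operating Certificate not required.
Rule 5: provides childcare services → exempt from Compliance Certificate.
Rule 6: revenue $1,775,000 > $1,325,000; employees 32 ≥ 29; is a registered nonprofit (not: is a worker-owned cooperative) → General Business License not required.
Rule 7: is a registered nonprofit (not: is a worker-owned cooperative) → Cooperative Registration not required.
Rule 8: floor area 10,000 square feet < 11,600 square feet; employees 32 < 55; revenue $1,775,000 > $1,575,000 → Compliance Certificate required.
Rule 9: does not provide massage or bodywork services; employees 32 ≤ 61 → Massage Establishment Authorization not required.
Rule 10: employees 32 < 61; is a registered nonprofit → Municipal Authorization required.
Rule 11: employees 32 ≤ 35; floor area 10,000 square feet < 19,200 square feet; provides childcare services → Trade Permit required.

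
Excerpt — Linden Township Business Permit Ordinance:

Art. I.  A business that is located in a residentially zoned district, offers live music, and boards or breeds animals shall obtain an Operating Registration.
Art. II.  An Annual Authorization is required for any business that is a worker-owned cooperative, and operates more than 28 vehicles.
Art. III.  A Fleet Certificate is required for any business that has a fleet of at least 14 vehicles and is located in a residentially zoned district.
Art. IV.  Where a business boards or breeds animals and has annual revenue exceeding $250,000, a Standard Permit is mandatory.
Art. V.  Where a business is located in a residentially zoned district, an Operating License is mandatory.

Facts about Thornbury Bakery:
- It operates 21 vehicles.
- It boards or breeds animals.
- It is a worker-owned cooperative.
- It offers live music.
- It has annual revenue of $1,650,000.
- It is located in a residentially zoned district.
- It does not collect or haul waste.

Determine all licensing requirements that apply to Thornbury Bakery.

Fleet Certificate, Operating License, Operating Registration, Standard Permit

Art. I. is located in a residentially zoned district; offers live music; boards or breeds animals → Operating Registration required.
Art. II. is a worker-owned cooperative; vehicles 21 ≤ 28 → Annual Authorization not required.
Art. III. vehicles 21 ≥ 14; is located in a residentially zoned district → Fleet Certificate required.
Art. IV. boards or breeds animals; revenue $1,650,000 > $250,000 → Standard Permit required.
Art. V. is located in a residentially zoned district → Operating License required.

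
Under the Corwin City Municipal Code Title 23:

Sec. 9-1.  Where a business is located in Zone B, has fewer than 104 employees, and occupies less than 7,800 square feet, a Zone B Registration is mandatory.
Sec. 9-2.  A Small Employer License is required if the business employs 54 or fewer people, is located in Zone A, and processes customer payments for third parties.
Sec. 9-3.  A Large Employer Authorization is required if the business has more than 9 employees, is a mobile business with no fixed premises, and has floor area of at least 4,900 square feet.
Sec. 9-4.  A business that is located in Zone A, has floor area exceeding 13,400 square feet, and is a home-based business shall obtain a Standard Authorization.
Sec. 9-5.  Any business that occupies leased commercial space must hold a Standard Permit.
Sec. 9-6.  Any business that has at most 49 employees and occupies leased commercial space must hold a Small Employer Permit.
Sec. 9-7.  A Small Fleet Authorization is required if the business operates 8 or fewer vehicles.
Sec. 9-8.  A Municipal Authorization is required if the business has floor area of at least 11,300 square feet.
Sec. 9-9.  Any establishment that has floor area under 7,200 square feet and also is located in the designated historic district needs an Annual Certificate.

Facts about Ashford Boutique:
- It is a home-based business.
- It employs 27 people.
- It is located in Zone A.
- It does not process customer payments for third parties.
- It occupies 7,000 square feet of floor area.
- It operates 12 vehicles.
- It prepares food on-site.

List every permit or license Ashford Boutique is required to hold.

None

Sec. 9-1. is located in Zone A (not: is located in Zone B); employees 27 < 104; floor area 7,000 square feet < 7,800 square feet → Zone B Registration not required.
Sec. 9-2. employees 27 ≤ 54; is located in Zone A; does not process customer payments for third parties → Small Employer License not required.
Sec. 9-3. employees 27 > 9; is a home-based business (not: is a mobile business with no fixed premises); floor area 7,000 square feet ≥ 4,900 square feet → Large Employer Authorization not required.
Sec. 9-4. is located in Zone A; floor area 7,000 square feet ≤ 13,400 square feet; is a home-based business → Standard Authorization not required.
Sec. 9-5. is a home-based business (not: occupies leased commercial space) → Standard Permit not required.
Sec. 9-6. employees 27 ≤ 49; is a home-based business (not: occupies leased commercial space) → Small Employer Permit not required.
Sec. 9-7. vehicles 12 > 8 → Small Fleet Authorization not required.
Sec. 9-8. floor area 7,000 square feet < 11,300 square feet → Municipal Authorization not required.
Sec. 9-9. floor area 7,000 square feet < 7,200 square feet; is located in Zone A (not: is located in the designated historic district) → Annual Certificate not required.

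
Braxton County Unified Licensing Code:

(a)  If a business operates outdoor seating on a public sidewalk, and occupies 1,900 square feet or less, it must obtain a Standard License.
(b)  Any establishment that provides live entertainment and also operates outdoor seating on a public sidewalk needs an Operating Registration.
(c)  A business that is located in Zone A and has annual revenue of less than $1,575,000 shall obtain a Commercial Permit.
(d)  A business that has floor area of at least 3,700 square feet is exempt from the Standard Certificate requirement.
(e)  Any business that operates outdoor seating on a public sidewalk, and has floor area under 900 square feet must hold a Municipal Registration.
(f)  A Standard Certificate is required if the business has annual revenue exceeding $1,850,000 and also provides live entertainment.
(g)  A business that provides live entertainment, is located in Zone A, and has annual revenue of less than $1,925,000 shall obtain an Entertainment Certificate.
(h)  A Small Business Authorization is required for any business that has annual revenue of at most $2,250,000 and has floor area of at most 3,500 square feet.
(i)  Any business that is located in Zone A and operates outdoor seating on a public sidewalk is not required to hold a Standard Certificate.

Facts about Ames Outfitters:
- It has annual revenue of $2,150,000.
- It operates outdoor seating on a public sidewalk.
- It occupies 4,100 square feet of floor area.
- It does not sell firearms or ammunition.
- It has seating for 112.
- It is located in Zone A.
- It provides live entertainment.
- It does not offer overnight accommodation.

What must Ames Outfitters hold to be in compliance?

Operating Registration

(a) operates outdoor seating on a public sidewalk; floor area 4,100 square feet > 1,900 square feet → Standard License not required.
(b) provides live entertainment; operates outdoor seating on a public sidewalk → Operating Registration required.
(c) is located in Zone A; revenue $2,150,000 ≥ $1,575,000 → Commercial Permit not required.
(d) floor area 4,100 square feet ≥ 3,700 square feet → exempt from Standard Certificate.
(e) operates outdoor seating on a public sidewalk; floor area 4,100 square feet ≥ 900 square feet → Municipal Registration not required.
(f) revenue $2,150,000 > $1,850,000; provides live entertainment → Standard Certificate required.
(g) provides live entertainment; is located in Zone A; revenue $2,150,000 ≥ $1,925,000 → Entertainment Certificate not required.
(h) revenue $2,150,000 ≤ $2,250,000; floor area 4,100 square feet > 3,500 square feet → Small Business Authorization not required.
(i) is located in Zone A; operates outdoor seating on a public sidewalk → exempt from Standard Certificate.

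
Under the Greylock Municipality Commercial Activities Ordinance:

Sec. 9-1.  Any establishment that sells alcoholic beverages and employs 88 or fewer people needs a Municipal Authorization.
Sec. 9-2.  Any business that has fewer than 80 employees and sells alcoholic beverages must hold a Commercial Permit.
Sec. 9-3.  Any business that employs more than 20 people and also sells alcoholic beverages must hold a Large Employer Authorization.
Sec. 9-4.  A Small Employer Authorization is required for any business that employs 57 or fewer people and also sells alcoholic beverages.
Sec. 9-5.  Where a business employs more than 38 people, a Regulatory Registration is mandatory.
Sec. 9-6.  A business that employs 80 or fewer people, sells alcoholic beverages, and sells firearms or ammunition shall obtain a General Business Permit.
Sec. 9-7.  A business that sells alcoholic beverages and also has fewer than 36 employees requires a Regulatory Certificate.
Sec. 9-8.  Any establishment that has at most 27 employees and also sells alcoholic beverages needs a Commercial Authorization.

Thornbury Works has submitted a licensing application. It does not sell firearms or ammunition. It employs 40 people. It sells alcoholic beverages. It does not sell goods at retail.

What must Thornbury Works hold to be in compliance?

Commercial Permit, Large Employer Authorization, Municipal Authorization, Regulatory Registration, Small Employer Authorization

Sec. 9-1. sells alcoholic beverages; employees 40 ≤ 88 → Municipal Authorization required.
Sec. 9-2. employees 40 < 80; sells alcoholic beverages → Commercial Permit required.
Sec. 9-3. employees 40 > 20; sells alcoholic beverages → Large Employer Authorization required.
Sec. 9-4. employees 40 ≤ 57; sells alcoholic beverages → Small Employer Authorization required.
Sec. 9-5. employees 40 > 38 → Regulatory Registration required.
Sec. 9-6. employees 40 ≤ 80; sells alcoholic beverages; does not sell firearms or ammunition → General Business Permit not required.
Sec. 9-7. sells alcoholic beverages; employees 40 ≥ 36 → Regulatory Certificate not required.
Sec. 9-8. employees 40 > 27; sells alcoholic beverages → Commercial Authorization not required.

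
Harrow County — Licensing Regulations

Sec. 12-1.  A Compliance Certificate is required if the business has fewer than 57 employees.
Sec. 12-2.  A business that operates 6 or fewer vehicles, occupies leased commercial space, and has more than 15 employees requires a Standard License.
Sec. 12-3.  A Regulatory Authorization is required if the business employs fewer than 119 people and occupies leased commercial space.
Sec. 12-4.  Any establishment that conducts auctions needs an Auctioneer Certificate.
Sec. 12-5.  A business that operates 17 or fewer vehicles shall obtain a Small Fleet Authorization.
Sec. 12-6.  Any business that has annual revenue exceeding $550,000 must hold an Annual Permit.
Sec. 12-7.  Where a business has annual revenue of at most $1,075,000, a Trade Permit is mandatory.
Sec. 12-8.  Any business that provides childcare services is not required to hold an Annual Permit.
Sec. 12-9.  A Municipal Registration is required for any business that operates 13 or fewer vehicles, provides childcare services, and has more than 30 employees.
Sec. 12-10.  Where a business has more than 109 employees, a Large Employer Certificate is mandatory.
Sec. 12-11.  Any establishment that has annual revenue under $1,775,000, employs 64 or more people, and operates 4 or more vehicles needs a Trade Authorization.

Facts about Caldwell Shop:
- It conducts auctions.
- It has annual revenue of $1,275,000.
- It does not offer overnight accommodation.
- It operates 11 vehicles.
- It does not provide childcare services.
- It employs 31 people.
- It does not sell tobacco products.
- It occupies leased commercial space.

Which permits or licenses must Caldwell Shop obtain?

Sec. 12-1. employees 31 < 57 → Compliance Certificate required.
Sec. 12-2. vehicles 11 > 6; occupies leased commercial space; employees 31 > 15 → Standard License not required.
Sec. 12-3. employees 31 < 119; occupies leased commercial space → Regulatory Authorization required.
Sec. 12-4. conducts auctions → Auctioneer Certificate required.
Sec. 12-5. vehicles 11 ≤ 17 → Small Fleet Authorization required.
Sec. 12-6. revenue $1,275,000 > $550,000 → Annual Permit required.
Sec. 12-7. revenue $1,275,000 > $1,075,000 → Trade Permit not required.
Sec. 12-8. does not provide childcare services → Annual Permit exemption does not apply.
Sec. 12-9. vehicles 11 ≤ 13; does not provide childcare services; employees 31 > 30 → Municipal Registration not required.
Sec. 12-10. employees 31 ≤ 109 → Large Employer Certificate not required.
Sec. 12-11. revenue $1,275,000 < $1,775,000; employees 31 < 64; vehicles 11 ≥ 4 → Trade Authorization not required.

Annual Permit, Auctioneer Certificate, Compliance Certificate, Regulatory Authorization, Small Fleet Authorization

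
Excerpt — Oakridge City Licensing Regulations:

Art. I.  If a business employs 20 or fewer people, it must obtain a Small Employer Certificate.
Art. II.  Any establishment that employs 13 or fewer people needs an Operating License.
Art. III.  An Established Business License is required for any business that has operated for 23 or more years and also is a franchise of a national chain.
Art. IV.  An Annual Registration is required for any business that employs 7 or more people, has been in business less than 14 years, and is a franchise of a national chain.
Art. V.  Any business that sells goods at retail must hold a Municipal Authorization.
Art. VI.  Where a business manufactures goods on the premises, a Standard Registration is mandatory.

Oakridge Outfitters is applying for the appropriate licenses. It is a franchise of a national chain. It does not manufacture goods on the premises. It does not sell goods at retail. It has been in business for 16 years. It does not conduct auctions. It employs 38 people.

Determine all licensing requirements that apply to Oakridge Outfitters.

None

Art. I. employees 38 > 20 → Small Employer Certificate not required.
Art. II. employees 38 > 13 → Operating License not required.
Art. III. years in business 16 < 23; is a franchise of a national chain → Established Business License not required.
Art. IV. employees 38 ≥ 7; years in business 16 ≥ 14; is a franchise of a national chain → Annual Registration not required.
Art. V. does not sell goods at retail → Municipal Authorization not required.
Art. VI. does not manufacture goods on the premises → Standard Registration not required.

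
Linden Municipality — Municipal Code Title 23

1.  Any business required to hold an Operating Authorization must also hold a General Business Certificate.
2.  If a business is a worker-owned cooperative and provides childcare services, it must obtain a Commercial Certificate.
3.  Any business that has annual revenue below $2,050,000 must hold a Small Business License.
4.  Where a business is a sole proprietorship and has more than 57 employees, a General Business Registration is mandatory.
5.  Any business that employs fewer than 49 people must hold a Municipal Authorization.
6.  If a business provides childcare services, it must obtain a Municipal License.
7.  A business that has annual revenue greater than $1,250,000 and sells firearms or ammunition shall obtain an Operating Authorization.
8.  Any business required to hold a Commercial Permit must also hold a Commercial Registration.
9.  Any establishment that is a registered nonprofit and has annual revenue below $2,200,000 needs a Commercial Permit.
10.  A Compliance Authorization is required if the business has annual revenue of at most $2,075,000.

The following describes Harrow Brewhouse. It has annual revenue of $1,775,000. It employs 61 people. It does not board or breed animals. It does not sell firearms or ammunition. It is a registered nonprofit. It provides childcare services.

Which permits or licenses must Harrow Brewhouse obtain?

1. Operating Authorization is not required → no effect.
2. is a registered nonprofit (not: is a worker-owned cooperative); provides childcare services → Commercial Certificate not required.
3. revenue $1,775,000 < $2,050,000 → Small Business License required.
4. is a registered nonprofit (not: is a sole proprietorship); employees 61 > 57 → General Business Registration not required.
5. employees 61 ≥ 49 → Municipal Authorization not required.
6. provides childcare services → Municipal License required.
7. revenue $1,775,000 > $1,250,000; does not sell firearms or ammunition → Operating Authorization not required.
8. Commercial Permit is required → Commercial Registration also required.
9. is a registered nonprofit; revenue $1,775,000 < $2,200,000 → Commercial Permit required.
10. revenue $1,775,000 ≤ $2,075,000 → Compliance Authorization required.

Commercial Permit, Commercial Registration, Compliance Authorization, Municipal License, Small Business License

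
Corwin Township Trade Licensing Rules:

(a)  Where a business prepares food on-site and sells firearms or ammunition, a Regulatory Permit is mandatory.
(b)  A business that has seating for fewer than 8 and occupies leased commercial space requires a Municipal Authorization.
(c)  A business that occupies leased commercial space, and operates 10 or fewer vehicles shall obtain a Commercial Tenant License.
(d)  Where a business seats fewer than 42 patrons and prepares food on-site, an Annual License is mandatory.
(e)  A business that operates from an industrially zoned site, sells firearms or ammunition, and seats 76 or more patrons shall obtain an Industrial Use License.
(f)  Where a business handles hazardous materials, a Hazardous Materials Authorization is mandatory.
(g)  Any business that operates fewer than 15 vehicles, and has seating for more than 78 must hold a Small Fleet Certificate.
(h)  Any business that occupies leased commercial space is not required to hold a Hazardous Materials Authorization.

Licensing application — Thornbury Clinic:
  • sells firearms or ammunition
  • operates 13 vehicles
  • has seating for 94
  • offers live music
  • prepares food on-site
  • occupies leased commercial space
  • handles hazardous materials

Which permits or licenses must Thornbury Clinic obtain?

(a) prepares food on-site; sells firearms or ammunition → Regulatory Permit required.
(b) seating 94 ≥ 8; occupies leased commercial space → Municipal Authorization not required.
(c) occupies leased commercial space; vehicles 13 > 10 → Commercial Tenant License not required.
(d) seating 94 ≥ 42; prepares food on-site → Annual License not required.
(e) occupies leased commercial space (not: operates from an industrially zoned site); sells firearms or ammunition; seating 94 ≥ 76 → Industrial Use License not required.
(f) handles hazardous materials → Hazardous Materials Authorization required.
(g) vehicles 13 < 15; seating 94 > 78 → Small Fleet Certificate required.
(h) occupies leased commercial space → exempt from Hazardous Materials Authorization.

Regulatory Permit, Small Fleet Certificate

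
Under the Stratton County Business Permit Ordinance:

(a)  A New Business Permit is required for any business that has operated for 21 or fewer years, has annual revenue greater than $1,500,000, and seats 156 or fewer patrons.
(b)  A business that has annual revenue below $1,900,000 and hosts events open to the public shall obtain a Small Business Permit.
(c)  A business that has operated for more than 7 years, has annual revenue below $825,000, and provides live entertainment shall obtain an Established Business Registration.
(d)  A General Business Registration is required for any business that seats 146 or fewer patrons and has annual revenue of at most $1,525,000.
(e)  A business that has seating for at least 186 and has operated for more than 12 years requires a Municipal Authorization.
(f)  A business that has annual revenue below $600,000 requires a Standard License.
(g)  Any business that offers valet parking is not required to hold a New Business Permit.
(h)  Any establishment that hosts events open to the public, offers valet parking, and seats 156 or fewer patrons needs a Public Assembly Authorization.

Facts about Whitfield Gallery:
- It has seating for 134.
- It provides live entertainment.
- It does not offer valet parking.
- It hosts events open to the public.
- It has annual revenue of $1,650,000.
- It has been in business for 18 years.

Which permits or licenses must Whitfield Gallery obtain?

New Business Permit, Small Business Permit

(a) years in business 18 ≤ 21; revenue $1,650,000 > $1,500,000; seating 134 ≤ 156 → New Business Permit required.
(b) revenue $1,650,000 < $1,900,000; hosts events open to the public → Small Business Permit required.
(c) years in business 18 > 7; revenue $1,650,000 ≥ $825,000; provides live entertainment → Established Business Registration not required.
(d) seating 134 ≤ 146; revenue $1,650,000 > $1,525,000 → General Business Registration not required.
(e) seating 134 < 186; years in business 18 > 12 → Municipal Authorization not required.
(f) revenue $1,650,000 ≥ $600,000 → Standard License not required.
(g) does not offer valet parking → New Business Permit exemption does not apply.
(h) hosts events open to the public; does not offer valet parking; seating 134 ≤ 156 → Public Assembly Authorization not required.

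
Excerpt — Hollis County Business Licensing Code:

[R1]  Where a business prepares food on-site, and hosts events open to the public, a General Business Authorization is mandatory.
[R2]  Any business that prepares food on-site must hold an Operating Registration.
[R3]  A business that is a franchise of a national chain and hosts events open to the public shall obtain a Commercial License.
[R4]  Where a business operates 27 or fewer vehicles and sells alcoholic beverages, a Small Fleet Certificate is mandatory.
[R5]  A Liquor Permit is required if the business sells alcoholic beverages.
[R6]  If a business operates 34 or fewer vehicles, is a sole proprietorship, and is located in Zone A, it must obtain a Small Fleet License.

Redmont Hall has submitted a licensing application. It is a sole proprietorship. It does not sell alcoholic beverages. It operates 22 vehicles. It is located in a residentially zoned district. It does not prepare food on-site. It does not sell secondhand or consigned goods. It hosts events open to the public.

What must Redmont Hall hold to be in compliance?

[R1] does not prepare food on-site; hosts events open to the public → General Business Authorization not required.
[R2] does not prepare food on-site → Operating Registration not required.
[R3] is a sole proprietorship (not: is a franchise of a national chain); hosts events open to the public → Commercial License not required.
[R4] vehicles 22 ≤ 27; does not sell alcoholic beverages → Small Fleet Certificate not required.
[R5] does not sell alcoholic beverages → Liquor Permit not required.
[R6] vehicles 22 ≤ 34; is a sole proprietorship; is located in a residentially zoned district (not: is located in Zone A) → Small Fleet License not required.

None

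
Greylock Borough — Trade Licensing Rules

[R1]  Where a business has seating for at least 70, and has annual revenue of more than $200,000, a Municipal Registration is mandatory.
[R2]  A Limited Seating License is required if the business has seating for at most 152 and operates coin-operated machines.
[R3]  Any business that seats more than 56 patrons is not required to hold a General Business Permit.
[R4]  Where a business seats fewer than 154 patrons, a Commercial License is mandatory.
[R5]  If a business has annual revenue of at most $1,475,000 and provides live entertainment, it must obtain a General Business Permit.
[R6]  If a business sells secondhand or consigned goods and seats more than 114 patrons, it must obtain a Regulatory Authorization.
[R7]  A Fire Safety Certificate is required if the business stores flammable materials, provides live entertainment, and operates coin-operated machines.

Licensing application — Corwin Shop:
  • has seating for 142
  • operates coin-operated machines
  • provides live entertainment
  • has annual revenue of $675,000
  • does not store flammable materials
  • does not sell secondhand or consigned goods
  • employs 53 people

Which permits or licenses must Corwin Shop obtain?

Commercial License, Limited Seating License, Municipal Registration

[R1] seating 142 ≥ 70; revenue $675,000 > $200,000 → Municipal Registration required.
[R2] seating 142 ≤ 152; operates coin-operated machines → Limited Seating License required.
[R3] seating 142 > 56 → exempt from General Business Permit.
[R4] seating 142 < 154 → Commercial License required.
[R5] revenue $675,000 ≤ $1,475,000; provides live entertainment → General Business Permit required.
[R6] does not sell secondhand or consigned goods; seating 142 > 114 → Regulatory Authorization not required.
[R7] does not store flammable materials; provides live entertainment; operates coin-operated machines → Fire Safety Certificate not required.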